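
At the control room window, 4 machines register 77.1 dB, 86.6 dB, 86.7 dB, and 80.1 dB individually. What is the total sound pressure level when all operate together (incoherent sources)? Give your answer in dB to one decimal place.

90.3 dB

Incoherent sources combine by intensity addition: L_total = 10·log₁₀(Σ 10^(L_i/10)).
Σ 10^(L/10) = 10^(77.1/10) + 10^(86.6/10) + 10^(86.7/10) + 10^(80.1/10) = 1.078e+09.
L_total = 10·log₁₀(1.078e+09) = 90.33 dB.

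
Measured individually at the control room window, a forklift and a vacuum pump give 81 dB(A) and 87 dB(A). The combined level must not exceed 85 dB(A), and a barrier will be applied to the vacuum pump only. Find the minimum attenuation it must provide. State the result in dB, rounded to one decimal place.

4.2 dB

Fixed contribution from the other source: Σ 10^(L/10) = 10^(81/10) = 1.259e+08 (81.00 dB(A)).
The limit corresponds to 10^(85/10) = 3.162e+08; subtracting the fixed part leaves 1.903e+08 for the vacuum pump, i.e. 82.80 dB(A).
Required insertion loss = 87 − 82.80 = 4.20 dB.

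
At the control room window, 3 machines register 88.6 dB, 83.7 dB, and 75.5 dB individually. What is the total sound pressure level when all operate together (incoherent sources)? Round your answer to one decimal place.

90.0 dB

For uncorrelated sources the intensities add, so convert each level to linear form, sum, and take 10·log₁₀ of the total.
Σ 10^(L/10) = 10^(88.6/10) + 10^(83.7/10) + 10^(75.5/10) = 9.943e+08.
L_total = 10·log₁₀(9.943e+08) = 89.98 dB.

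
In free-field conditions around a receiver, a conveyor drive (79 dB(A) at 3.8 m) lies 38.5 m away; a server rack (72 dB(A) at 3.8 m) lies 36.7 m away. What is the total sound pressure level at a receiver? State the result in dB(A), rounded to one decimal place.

59.7 dB(A)

First find each source's level at the receiver (point-source: −20·log₁₀(r/r_ref)), then combine on an intensity basis.
conveyor drive: 79 − 20·log₁₀(38.5/3.8) = 79 − 20.11 = 58.89 dB(A).
server rack: 72 − 20·log₁₀(36.7/3.8) = 72 − 19.70 = 52.30 dB(A).
Σ 10^(L/10) = 9.437e+05 → L_total = 10·log₁₀(9.437e+05) = 59.75 dB(A).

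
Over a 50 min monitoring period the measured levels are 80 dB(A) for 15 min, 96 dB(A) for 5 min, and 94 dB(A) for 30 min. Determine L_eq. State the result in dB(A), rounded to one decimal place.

Weight each interval's intensity by its duration and average over T = 50 min:
Σ tᵢ·10^(Lᵢ/10) = 15·10^(80/10) + 5·10^(96/10) + 30·10^(94/10) = 9.676e+10.
L_eq = 10·log₁₀(9.676e+10/50) = 92.87 dB(A).

92.9 dB(A)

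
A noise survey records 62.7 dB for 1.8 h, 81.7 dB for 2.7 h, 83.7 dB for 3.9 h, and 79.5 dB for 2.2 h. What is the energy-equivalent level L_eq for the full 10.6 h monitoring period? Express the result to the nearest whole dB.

L_eq = 10·log₁₀[(1/T)·Σ tᵢ·10^(Lᵢ/10)] with T = 10.6 h.
Σ tᵢ·10^(Lᵢ/10) = 1.8·10^(62.7/10) + 2.7·10^(81.7/10) + 3.9·10^(83.7/10) + 2.2·10^(79.5/10) = 1.513e+09.
L_eq = 10·log₁₀(1.513e+09/10.6) = 81.55 dB.

82 dB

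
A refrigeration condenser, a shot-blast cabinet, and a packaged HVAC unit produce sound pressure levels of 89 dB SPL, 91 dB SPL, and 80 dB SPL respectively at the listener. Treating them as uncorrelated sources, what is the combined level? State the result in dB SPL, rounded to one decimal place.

93.3 dB SPL

Incoherent sources combine by intensity addition: L_total = 10·log₁₀(Σ 10^(L_i/10)).
Σ 10^(L/10) = 10^(89/10) + 10^(91/10) + 10^(80/10) = 2.153e+09.
L_total = 10·log₁₀(2.153e+09) = 93.33 dB SPL.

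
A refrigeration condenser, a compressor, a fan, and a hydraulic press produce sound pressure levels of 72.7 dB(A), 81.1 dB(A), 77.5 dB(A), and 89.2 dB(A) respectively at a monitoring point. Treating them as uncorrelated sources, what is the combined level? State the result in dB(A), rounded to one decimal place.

Incoherent sources combine by intensity addition: L_total = 10·log₁₀(Σ 10^(L_i/10)).
Σ 10^(L/10) = 10^(72.7/10) + 10^(81.1/10) + 10^(77.5/10) + 10^(89.2/10) = 1.035e+09.
L_total = 10·log₁₀(1.035e+09) = 90.15 dB(A).

90.2 dB(A)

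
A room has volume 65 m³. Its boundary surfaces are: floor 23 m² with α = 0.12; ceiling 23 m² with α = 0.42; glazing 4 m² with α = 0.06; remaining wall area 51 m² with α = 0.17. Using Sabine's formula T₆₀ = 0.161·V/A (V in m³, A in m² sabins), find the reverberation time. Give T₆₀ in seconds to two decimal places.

0.49 s

A = Σ Sᵢαᵢ = 23·0.12 + 23·0.42 + 4·0.06 + 51·0.17 = 21.33 m².
T₆₀ = 0.161·V/A = 0.161·65/21.33 = 0.491 s.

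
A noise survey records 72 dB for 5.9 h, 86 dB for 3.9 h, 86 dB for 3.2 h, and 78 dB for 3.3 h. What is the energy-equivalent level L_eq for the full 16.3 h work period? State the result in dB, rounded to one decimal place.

82.8 dB

The energy average is taken in the linear domain: L_eq = 10·log₁₀[(Σ tᵢ·10^(Lᵢ/10))/T], T = 16.3 h.
Σ tᵢ·10^(Lᵢ/10) = 5.9·10^(72/10) + 3.9·10^(86/10) + 3.2·10^(86/10) + 3.3·10^(78/10) = 3.128e+09.
L_eq = 10·log₁₀(3.128e+09/16.3) = 82.83 dB.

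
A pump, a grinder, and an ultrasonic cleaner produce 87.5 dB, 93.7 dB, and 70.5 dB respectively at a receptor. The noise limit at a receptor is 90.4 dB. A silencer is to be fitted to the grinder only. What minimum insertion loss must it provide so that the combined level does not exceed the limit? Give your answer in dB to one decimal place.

Everything except the grinder sums to 10^(87.5/10) + 10^(70.5/10) = 5.736e+08 in linear terms, 87.59 dB.
To meet 90.4 dB overall, the treated grinder may contribute at most 10^(90.4/10) − 5.736e+08 = 5.229e+08, i.e. 87.18 dB.
Required insertion loss = 93.7 − 87.18 = 6.52 dB.

6.5 dB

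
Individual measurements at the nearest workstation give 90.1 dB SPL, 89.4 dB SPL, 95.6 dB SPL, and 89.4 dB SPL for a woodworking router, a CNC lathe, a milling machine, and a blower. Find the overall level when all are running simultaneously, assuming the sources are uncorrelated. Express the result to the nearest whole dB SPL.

98 dB SPL

For uncorrelated sources the intensities add, so convert each level to linear form, sum, and take 10·log₁₀ of the total.
Σ 10^(L/10) = 10^(90.1/10) + 10^(89.4/10) + 10^(95.6/10) + 10^(89.4/10) = 6.396e+09.
L_total = 10·log₁₀(6.396e+09) = 98.06 dB SPL.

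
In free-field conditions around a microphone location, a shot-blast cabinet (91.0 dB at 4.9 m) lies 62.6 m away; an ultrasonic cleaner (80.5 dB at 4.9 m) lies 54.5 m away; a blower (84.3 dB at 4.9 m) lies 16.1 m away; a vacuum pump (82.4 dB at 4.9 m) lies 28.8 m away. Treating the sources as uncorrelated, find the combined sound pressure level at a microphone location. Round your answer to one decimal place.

75.9 dB

Propagate each source to the receiver with L = L_ref − 20·log₁₀(r/r_ref), then add intensities.
shot-blast cabinet: 91.0 − 20·log₁₀(62.6/4.9) = 91.0 − 22.13 = 68.87 dB.
ultrasonic cleaner: 80.5 − 20·log₁₀(54.5/4.9) = 80.5 − 20.92 = 59.58 dB.
blower: 84.3 − 20·log₁₀(16.1/4.9) = 84.3 − 10.33 = 73.97 dB.
vacuum pump: 82.4 − 20·log₁₀(28.8/4.9) = 82.4 − 15.38 = 67.02 dB.
Σ 10^(L/10) = 3.858e+07 → L_total = 10·log₁₀(3.858e+07) = 75.86 dB.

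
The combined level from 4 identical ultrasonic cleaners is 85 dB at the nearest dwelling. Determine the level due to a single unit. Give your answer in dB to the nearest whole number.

4 equal contributions raise the level by 10·log₁₀ 4 = 6.021 dB, so each unit alone gives 85 − 6.021.

79 dB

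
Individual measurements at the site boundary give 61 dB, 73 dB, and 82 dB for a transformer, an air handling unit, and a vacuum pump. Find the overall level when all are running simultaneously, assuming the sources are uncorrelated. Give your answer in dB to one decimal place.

Incoherent sources combine by intensity addition: L_total = 10·log₁₀(Σ 10^(L_i/10)).
Σ 10^(L/10) = 10^(61/10) + 10^(73/10) + 10^(82/10) = 1.797e+08.
L_total = 10·log₁₀(1.797e+08) = 82.55 dB.

82.5 dB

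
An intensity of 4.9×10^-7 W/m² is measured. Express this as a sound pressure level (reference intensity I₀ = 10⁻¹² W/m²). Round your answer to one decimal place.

Dividing by I₀ shifts the exponent by 12: I/I₀ = 4.9×10^5.
L = 10·(0.6902 + 5) = 56.90 dB.

56.9 dB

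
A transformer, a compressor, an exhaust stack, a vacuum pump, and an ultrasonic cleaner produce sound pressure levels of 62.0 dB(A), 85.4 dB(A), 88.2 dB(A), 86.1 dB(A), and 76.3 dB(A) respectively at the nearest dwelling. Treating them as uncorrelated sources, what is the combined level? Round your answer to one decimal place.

91.6 dB(A)

Incoherent sources combine by intensity addition: L_total = 10·log₁₀(Σ 10^(L_i/10)).
Σ 10^(L/10) = 10^(62.0/10) + 10^(85.4/10) + 10^(88.2/10) + 10^(86.1/10) + 10^(76.3/10) = 1.459e+09.
L_total = 10·log₁₀(1.459e+09) = 91.64 dB(A).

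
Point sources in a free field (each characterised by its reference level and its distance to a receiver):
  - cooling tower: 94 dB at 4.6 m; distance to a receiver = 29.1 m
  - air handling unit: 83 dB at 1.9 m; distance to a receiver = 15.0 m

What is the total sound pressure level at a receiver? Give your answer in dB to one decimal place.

78.2 dB

First find each source's level at the receiver (point-source: −20·log₁₀(r/r_ref)), then combine on an intensity basis.
cooling tower: 94 − 20·log₁₀(29.1/4.6) = 94 − 16.02 = 77.98 dB.
air handling unit: 83 − 20·log₁₀(15.0/1.9) = 83 − 17.95 = 65.05 dB.
Σ 10^(L/10) = 6.597e+07 → L_total = 10·log₁₀(6.597e+07) = 78.19 dB.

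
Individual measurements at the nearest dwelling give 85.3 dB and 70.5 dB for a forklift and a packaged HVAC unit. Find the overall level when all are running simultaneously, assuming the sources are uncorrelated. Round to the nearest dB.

Incoherent sources combine by intensity addition: L_total = 10·log₁₀(Σ 10^(L_i/10)).
Σ 10^(L/10) = 10^(85.3/10) + 10^(70.5/10) = 3.501e+08.
L_total = 10·log₁₀(3.501e+08) = 85.44 dB.

85 dB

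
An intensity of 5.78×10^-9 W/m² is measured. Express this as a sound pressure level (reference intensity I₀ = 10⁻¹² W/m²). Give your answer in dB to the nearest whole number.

38 dB

I/I₀ = 5.78×10^-9/10⁻¹² = 5.78×10^3, and L = 10·log₁₀(I/I₀).
L = 10·(0.7619 + 3) = 37.62 dB.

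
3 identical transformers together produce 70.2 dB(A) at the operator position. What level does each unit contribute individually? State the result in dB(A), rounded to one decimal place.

65.4 dB(A)

For N identical incoherent sources L_total = L₁ + 10·log₁₀ N, so L₁ = 70.2 − 10·log₁₀(3) = 70.2 − 4.771.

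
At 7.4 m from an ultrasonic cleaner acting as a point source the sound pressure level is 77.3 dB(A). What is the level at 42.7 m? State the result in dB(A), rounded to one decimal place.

Point-source attenuation: ΔL = 20·log₁₀(r₂/r₁) = 20·log₁₀(42.7/7.4) = 15.224 dB.
L₂ = 77.3 − 20·log₁₀(42.7/7.4) = 77.3 − 15.224 = 62.08 dB(A).

62.1 dB(A)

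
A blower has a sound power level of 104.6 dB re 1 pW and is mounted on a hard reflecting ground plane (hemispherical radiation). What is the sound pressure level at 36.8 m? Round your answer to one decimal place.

Free-field hemispherical radiation: L_p = L_w − 10·log₁₀(2π·r²), r = 36.8 m.
2π·r² = 8509 m², 10·log₁₀ of that is 39.299 dB.
L_p = 104.6 − 39.299 = 65.30 dB.

65.3 dB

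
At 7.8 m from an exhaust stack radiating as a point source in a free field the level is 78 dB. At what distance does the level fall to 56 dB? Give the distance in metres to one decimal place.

Point-source spreading drops the level by 20·log₁₀(r₂/r₁); inverting, r₂/r₁ = 10^(ΔL/20).
r₂ = 7.8·10^((78−56)/20) = 7.8·10^(22.0/20) = 98.20 m.

98.2 m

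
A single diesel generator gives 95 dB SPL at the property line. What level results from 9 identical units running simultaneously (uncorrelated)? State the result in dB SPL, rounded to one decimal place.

104.5 dB SPL

With 9 equal, uncorrelated contributions the intensity is 9× that of one unit, giving a rise of 10·log₁₀ 9.
L_total = 95 + 10·log₁₀(9) = 95 + 9.542 = 104.54 dB SPL.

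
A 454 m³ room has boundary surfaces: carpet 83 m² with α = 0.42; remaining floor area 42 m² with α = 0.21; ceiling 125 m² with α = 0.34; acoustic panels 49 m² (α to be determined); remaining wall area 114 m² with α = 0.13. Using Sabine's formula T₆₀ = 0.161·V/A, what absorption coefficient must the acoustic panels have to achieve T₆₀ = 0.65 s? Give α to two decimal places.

From T₆₀ = 0.161·V/A, the target T₆₀ = 0.65 s needs A = 0.161·454/0.65 = 112.45 m².
Absorption from the other surfaces = 83·0.42 + 42·0.21 + 125·0.34 + 114·0.13 = 101.00 m², so the acoustic panels must supply 11.45 m² over 49 m².
α = 11.45/49 = 0.234.

0.23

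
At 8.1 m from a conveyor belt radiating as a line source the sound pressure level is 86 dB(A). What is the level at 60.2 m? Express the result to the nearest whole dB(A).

Line-source attenuation: ΔL = 10·log₁₀(r₂/r₁) = 10·log₁₀(60.2/8.1) = 8.711 dB.
L₂ = 86 − 10·log₁₀(60.2/8.1) = 86 − 8.711 = 77.29 dB(A).

77 dB(A)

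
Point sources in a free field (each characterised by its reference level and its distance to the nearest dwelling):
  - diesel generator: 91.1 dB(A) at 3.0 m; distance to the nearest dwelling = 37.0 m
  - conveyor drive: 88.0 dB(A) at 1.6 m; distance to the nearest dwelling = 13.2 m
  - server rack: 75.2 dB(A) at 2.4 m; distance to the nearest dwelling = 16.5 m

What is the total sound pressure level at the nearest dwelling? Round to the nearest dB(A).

Propagate each source to the receiver with L = L_ref − 20·log₁₀(r/r_ref), then add intensities.
diesel generator: 91.1 − 20·log₁₀(37.0/3.0) = 91.1 − 21.82 = 69.28 dB(A).
conveyor drive: 88.0 − 20·log₁₀(13.2/1.6) = 88.0 − 18.33 = 69.67 dB(A).
server rack: 75.2 − 20·log₁₀(16.5/2.4) = 75.2 − 16.75 = 58.45 dB(A).
Σ 10^(L/10) = 1.844e+07 → L_total = 10·log₁₀(1.844e+07) = 72.66 dB(A).

73 dB(A)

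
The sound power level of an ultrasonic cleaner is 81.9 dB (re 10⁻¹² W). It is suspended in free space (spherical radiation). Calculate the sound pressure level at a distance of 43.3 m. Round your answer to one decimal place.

38.2 dB

Free-field spherical radiation: L_p = L_w − 10·log₁₀(4π·r²), r = 43.3 m.
4π·r² = 2.356e+04 m², 10·log₁₀ of that is 43.722 dB.
L_p = 81.9 − 43.722 = 38.18 dB.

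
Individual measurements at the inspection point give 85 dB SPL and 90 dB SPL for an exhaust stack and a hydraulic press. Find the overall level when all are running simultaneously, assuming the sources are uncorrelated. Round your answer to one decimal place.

Incoherent sources combine by intensity addition: L_total = 10·log₁₀(Σ 10^(L_i/10)).
Σ 10^(L/10) = 10^(85/10) + 10^(90/10) = 1.316e+09.
L_total = 10·log₁₀(1.316e+09) = 91.19 dB SPL.

91.2 dB SPL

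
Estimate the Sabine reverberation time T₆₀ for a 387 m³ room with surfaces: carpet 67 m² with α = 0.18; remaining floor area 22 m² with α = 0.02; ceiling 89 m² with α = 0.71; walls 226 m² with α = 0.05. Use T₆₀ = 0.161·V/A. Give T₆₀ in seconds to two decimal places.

0.72 s

Summing Sᵢαᵢ: 67·0.18 + 22·0.02 + 89·0.71 + 226·0.05 = 86.99 m².
T₆₀ = 0.161 × 387 / 86.99 = 0.716 s.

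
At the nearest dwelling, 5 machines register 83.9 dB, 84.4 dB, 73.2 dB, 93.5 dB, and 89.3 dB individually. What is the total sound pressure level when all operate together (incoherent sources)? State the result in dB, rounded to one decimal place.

95.6 dB

For uncorrelated sources the intensities add, so convert each level to linear form, sum, and take 10·log₁₀ of the total.
Σ 10^(L/10) = 10^(83.9/10) + 10^(84.4/10) + 10^(73.2/10) + 10^(93.5/10) + 10^(89.3/10) = 3.632e+09.
L_total = 10·log₁₀(3.632e+09) = 95.60 dB.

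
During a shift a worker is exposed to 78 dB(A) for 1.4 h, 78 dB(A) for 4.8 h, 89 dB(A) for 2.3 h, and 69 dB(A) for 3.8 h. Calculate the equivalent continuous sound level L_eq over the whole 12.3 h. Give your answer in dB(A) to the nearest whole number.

L_eq = 10·log₁₀[(1/T)·Σ tᵢ·10^(Lᵢ/10)] with T = 12.3 h.
Σ tᵢ·10^(Lᵢ/10) = 1.4·10^(78/10) + 4.8·10^(78/10) + 2.3·10^(89/10) + 3.8·10^(69/10) = 2.248e+09.
L_eq = 10·log₁₀(2.248e+09/12.3) = 82.62 dB(A).

83 dB(A)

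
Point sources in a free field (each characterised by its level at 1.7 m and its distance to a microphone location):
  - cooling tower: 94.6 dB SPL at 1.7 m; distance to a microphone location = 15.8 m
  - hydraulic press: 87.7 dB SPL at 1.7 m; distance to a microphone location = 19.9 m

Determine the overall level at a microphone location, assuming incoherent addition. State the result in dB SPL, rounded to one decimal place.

Apply inverse-square spreading to bring every level to the receiver, then sum 10^(L/10).
cooling tower: 94.6 − 20·log₁₀(15.8/1.7) = 94.6 − 19.36 = 75.24 dB SPL.
hydraulic press: 87.7 − 20·log₁₀(19.9/1.7) = 87.7 − 21.37 = 66.33 dB SPL.
Σ 10^(L/10) = 3.768e+07 → L_total = 10·log₁₀(3.768e+07) = 75.76 dB SPL.

75.8 dB SPL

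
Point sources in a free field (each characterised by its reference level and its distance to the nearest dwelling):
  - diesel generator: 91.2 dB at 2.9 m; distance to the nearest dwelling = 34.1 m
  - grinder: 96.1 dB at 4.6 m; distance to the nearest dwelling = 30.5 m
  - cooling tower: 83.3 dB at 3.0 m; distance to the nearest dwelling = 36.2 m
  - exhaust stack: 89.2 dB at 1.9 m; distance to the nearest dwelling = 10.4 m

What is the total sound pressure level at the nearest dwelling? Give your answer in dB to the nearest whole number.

First find each source's level at the receiver (point-source: −20·log₁₀(r/r_ref)), then combine on an intensity basis.
diesel generator: 91.2 − 20·log₁₀(34.1/2.9) = 91.2 − 21.41 = 69.79 dB.
grinder: 96.1 − 20·log₁₀(30.5/4.6) = 96.1 − 16.43 = 79.67 dB.
cooling tower: 83.3 − 20·log₁₀(36.2/3.0) = 83.3 − 21.63 = 61.67 dB.
exhaust stack: 89.2 − 20·log₁₀(10.4/1.9) = 89.2 − 14.77 = 74.43 dB.
Σ 10^(L/10) = 1.314e+08 → L_total = 10·log₁₀(1.314e+08) = 81.19 dB.

81 dB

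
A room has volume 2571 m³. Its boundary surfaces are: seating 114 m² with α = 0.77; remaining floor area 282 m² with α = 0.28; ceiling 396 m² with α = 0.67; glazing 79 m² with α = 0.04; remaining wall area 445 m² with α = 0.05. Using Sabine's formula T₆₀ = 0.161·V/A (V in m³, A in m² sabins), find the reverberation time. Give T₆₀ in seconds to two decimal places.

0.90 s

A = Σ Sᵢαᵢ = 114·0.77 + 282·0.28 + 396·0.67 + 79·0.04 + 445·0.05 = 457.47 m².
T₆₀ = 0.161 × 2571 / 457.47 = 0.905 s.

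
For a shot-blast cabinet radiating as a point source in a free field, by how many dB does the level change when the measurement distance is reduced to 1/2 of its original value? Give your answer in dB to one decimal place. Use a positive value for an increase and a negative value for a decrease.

+6.0 dB

Point-source spreading: ΔL = −20·log₁₀(r₂/r₁).
ΔL = −20·log₁₀(0.5) = +6.02 dB.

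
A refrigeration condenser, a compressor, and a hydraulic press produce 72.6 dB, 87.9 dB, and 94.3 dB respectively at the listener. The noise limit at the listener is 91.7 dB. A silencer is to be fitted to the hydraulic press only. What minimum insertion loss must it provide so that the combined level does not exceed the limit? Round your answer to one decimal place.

Fixed contribution from the other sources: Σ 10^(L/10) = 10^(72.6/10) + 10^(87.9/10) = 6.348e+08 (88.03 dB).
To meet 91.7 dB overall, the treated hydraulic press may contribute at most 10^(91.7/10) − 6.348e+08 = 8.443e+08, i.e. 89.27 dB.
So the hydraulic press must be reduced from 94.3 to 89.27 dB: IL = 5.03 dB.

5.0 dB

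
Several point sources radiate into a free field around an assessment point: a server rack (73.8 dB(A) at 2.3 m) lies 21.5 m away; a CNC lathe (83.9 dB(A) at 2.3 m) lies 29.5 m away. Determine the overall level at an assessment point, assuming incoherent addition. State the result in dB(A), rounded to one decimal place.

62.5 dB(A)

First find each source's level at the receiver (point-source: −20·log₁₀(r/r_ref)), then combine on an intensity basis.
server rack: 73.8 − 20·log₁₀(21.5/2.3) = 73.8 − 19.41 = 54.39 dB(A).
CNC lathe: 83.9 − 20·log₁₀(29.5/2.3) = 83.9 − 22.16 = 61.74 dB(A).
Σ 10^(L/10) = 1.767e+06 → L_total = 10·log₁₀(1.767e+06) = 62.47 dB(A).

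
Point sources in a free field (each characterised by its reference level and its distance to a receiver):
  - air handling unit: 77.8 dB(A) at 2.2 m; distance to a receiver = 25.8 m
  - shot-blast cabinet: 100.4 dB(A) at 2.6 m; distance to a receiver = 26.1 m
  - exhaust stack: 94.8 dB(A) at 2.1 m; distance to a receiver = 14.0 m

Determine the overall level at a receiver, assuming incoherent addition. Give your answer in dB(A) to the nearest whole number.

82 dB(A)

First find each source's level at the receiver (point-source: −20·log₁₀(r/r_ref)), then combine on an intensity basis.
air handling unit: 77.8 − 20·log₁₀(25.8/2.2) = 77.8 − 21.38 = 56.42 dB(A).
shot-blast cabinet: 100.4 − 20·log₁₀(26.1/2.6) = 100.4 − 20.03 = 80.37 dB(A).
exhaust stack: 94.8 − 20·log₁₀(14.0/2.1) = 94.8 − 16.48 = 78.32 dB(A).
Σ 10^(L/10) = 1.772e+08 → L_total = 10·log₁₀(1.772e+08) = 82.48 dB(A).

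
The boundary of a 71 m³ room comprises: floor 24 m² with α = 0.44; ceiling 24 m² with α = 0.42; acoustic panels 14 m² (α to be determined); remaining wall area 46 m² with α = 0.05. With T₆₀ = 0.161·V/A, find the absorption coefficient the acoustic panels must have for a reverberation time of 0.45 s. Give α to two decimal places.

A = 0.161·V/T₆₀ = 0.161·71/0.45 = 25.40 m² sabins.
Absorption from the other surfaces = 24·0.44 + 24·0.42 + 46·0.05 = 22.94 m², so the acoustic panels must supply 2.46 m² over 14 m².
α = 2.46/14 = 0.176.

0.18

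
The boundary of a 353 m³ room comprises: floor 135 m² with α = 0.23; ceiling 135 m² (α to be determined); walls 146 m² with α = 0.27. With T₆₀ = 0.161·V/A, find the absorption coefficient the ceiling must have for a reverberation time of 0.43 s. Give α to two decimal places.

0.46

From T₆₀ = 0.161·V/A, the target T₆₀ = 0.43 s needs A = 0.161·353/0.43 = 132.17 m².
Absorption from the other surfaces = 135·0.23 + 146·0.27 = 70.47 m², so the ceiling must supply 61.70 m² over 135 m².
α = 61.70/135 = 0.457.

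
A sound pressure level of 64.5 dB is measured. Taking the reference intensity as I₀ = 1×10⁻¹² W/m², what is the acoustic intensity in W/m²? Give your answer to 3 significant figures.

2.82e-06 W/m²

L = 10·log₁₀(I/I₀) ⇒ I = I₀·10^(L/10) = 10⁻¹² × 10^6.45.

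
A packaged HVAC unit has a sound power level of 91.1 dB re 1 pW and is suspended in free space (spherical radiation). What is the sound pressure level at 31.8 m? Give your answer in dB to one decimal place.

50.1 dB

Free-field spherical radiation: L_p = L_w − 10·log₁₀(4π·r²), r = 31.8 m.
4π·r² = 1.271e+04 m², 10·log₁₀ of that is 41.041 dB.
L_p = 91.1 − 41.041 = 50.06 dB.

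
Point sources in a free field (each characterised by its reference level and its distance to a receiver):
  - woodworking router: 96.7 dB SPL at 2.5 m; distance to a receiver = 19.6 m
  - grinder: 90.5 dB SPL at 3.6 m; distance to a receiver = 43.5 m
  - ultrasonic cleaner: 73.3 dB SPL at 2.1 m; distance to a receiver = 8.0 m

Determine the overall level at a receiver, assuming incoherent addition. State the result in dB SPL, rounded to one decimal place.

79.3 dB SPL

Propagate each source to the receiver with L = L_ref − 20·log₁₀(r/r_ref), then add intensities.
woodworking router: 96.7 − 20·log₁₀(19.6/2.5) = 96.7 − 17.89 = 78.81 dB SPL.
grinder: 90.5 − 20·log₁₀(43.5/3.6) = 90.5 − 21.64 = 68.86 dB SPL.
ultrasonic cleaner: 73.3 − 20·log₁₀(8.0/2.1) = 73.3 − 11.62 = 61.68 dB SPL.
Σ 10^(L/10) = 8.525e+07 → L_total = 10·log₁₀(8.525e+07) = 79.31 dB SPL.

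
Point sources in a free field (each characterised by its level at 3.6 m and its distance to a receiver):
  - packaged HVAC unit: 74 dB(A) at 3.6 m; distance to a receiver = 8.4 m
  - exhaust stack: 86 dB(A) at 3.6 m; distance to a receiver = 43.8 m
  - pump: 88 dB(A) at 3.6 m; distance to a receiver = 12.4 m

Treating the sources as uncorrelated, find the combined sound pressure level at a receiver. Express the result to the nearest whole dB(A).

Propagate each source to the receiver with L = L_ref − 20·log₁₀(r/r_ref), then add intensities.
packaged HVAC unit: 74 − 20·log₁₀(8.4/3.6) = 74 − 7.36 = 66.64 dB(A).
exhaust stack: 86 − 20·log₁₀(43.8/3.6) = 86 − 21.70 = 64.30 dB(A).
pump: 88 − 20·log₁₀(12.4/3.6) = 88 − 10.74 = 77.26 dB(A).
Σ 10^(L/10) = 6.048e+07 → L_total = 10·log₁₀(6.048e+07) = 77.82 dB(A).

78 dB(A)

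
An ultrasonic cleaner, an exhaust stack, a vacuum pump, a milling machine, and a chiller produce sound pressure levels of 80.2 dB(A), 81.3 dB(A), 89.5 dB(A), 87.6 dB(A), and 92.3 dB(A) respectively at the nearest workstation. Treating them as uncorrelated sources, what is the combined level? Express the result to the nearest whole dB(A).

95 dB(A)

For uncorrelated sources the intensities add, so convert each level to linear form, sum, and take 10·log₁₀ of the total.
Σ 10^(L/10) = 10^(80.2/10) + 10^(81.3/10) + 10^(89.5/10) + 10^(87.6/10) + 10^(92.3/10) = 3.405e+09.
L_total = 10·log₁₀(3.405e+09) = 95.32 dB(A).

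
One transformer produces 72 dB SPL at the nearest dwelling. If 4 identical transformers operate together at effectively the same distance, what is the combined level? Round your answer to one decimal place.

78.0 dB SPL

With 4 equal, uncorrelated contributions the intensity is 4× that of one unit, giving a rise of 10·log₁₀ 4.
L_total = 72 + 10·log₁₀(4) = 72 + 6.021 = 78.02 dB SPL.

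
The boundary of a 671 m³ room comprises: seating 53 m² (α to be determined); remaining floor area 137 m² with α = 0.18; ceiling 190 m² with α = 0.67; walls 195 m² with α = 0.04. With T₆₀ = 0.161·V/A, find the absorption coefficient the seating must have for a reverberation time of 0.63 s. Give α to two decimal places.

From T₆₀ = 0.161·V/A, the target T₆₀ = 0.63 s needs A = 0.161·671/0.63 = 171.48 m².
Absorption from the other surfaces = 137·0.18 + 190·0.67 + 195·0.04 = 159.76 m², so the seating must supply 11.72 m² over 53 m².
α = 11.72/53 = 0.221.

0.22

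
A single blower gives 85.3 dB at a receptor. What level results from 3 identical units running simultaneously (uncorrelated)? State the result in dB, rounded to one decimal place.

90.1 dB

N identical incoherent sources raise the level by 10·log₁₀ N.
L_total = 85.3 + 10·log₁₀(3) = 85.3 + 4.771 = 90.07 dB.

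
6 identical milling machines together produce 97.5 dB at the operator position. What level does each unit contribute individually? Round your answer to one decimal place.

89.7 dB

For N identical incoherent sources L_total = L₁ + 10·log₁₀ N, so L₁ = 97.5 − 10·log₁₀(6) = 97.5 − 7.782.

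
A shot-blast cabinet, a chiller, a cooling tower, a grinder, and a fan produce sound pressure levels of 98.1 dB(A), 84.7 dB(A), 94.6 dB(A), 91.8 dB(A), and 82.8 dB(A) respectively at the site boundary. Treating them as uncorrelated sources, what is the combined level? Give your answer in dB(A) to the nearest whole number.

101 dB(A)

Incoherent sources combine by intensity addition: L_total = 10·log₁₀(Σ 10^(L_i/10)).
Σ 10^(L/10) = 10^(98.1/10) + 10^(84.7/10) + 10^(94.6/10) + 10^(91.8/10) + 10^(82.8/10) = 1.134e+10.
L_total = 10·log₁₀(1.134e+10) = 100.55 dB(A).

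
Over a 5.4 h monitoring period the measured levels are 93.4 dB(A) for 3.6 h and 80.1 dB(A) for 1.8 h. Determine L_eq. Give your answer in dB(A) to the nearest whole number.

Weight each interval's intensity by its duration and average over T = 5.4 h:
Σ tᵢ·10^(Lᵢ/10) = 3.6·10^(93.4/10) + 1.8·10^(80.1/10) = 8.060e+09.
L_eq = 10·log₁₀(8.060e+09/5.4) = 91.74 dB(A).

92 dB(A)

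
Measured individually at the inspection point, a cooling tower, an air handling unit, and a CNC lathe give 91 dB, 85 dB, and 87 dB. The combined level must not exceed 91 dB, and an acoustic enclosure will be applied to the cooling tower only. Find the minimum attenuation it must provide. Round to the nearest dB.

5 dB

Fixed contribution from the other sources: Σ 10^(L/10) = 10^(85/10) + 10^(87/10) = 8.174e+08 (89.12 dB).
To meet 91 dB overall, the treated cooling tower may contribute at most 10^(91/10) − 8.174e+08 = 4.415e+08, i.e. 86.45 dB.
So the cooling tower must be reduced from 91 to 86.45 dB: IL = 4.55 dB.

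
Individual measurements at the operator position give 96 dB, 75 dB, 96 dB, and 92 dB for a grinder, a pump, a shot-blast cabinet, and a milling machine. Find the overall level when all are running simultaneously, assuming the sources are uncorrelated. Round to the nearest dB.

For uncorrelated sources the intensities add, so convert each level to linear form, sum, and take 10·log₁₀ of the total.
Σ 10^(L/10) = 10^(96/10) + 10^(75/10) + 10^(96/10) + 10^(92/10) = 9.579e+09.
L_total = 10·log₁₀(9.579e+09) = 99.81 dB.

100 dB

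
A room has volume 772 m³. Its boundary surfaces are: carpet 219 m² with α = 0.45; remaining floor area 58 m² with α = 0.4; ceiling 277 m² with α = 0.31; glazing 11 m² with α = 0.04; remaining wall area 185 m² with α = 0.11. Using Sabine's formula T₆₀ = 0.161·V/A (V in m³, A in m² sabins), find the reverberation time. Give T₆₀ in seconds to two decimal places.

0.54 s

A = Σ Sᵢαᵢ = 219·0.45 + 58·0.4 + 277·0.31 + 11·0.04 + 185·0.11 = 228.41 m².
T₆₀ = 0.161·V/A = 0.161·772/228.41 = 0.544 s.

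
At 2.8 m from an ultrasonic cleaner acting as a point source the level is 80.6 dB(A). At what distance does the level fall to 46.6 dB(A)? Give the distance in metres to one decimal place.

For a point source L₁ − L₂ = 20·log₁₀(r₂/r₁), so r₂ = r₁·10^((L₁−L₂)/20).
r₂ = 2.8·10^((80.6−46.6)/20) = 2.8·10^(34.0/20) = 140.33 m.

140.3 m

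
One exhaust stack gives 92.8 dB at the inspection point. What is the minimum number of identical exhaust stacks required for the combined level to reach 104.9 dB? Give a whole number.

Need L₁ + 10·log₁₀ N ≥ 104.9, i.e. log₁₀ N ≥ 1.21.
N ≥ 10^(12.1/10) = 16.218, so N = 17.

17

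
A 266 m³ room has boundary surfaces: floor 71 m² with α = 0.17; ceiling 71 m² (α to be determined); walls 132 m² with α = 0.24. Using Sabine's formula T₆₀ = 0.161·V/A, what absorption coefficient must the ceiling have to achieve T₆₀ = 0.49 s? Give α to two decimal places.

0.61

Required total absorption A = 0.161·266/0.49 = 87.40 m².
Absorption from the other surfaces = 71·0.17 + 132·0.24 = 43.75 m², so the ceiling must supply 43.65 m² over 71 m².
α = 43.65/71 = 0.615.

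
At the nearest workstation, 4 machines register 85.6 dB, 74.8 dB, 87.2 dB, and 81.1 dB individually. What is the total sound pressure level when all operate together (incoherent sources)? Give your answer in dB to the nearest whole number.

Incoherent sources combine by intensity addition: L_total = 10·log₁₀(Σ 10^(L_i/10)).
Σ 10^(L/10) = 10^(85.6/10) + 10^(74.8/10) + 10^(87.2/10) + 10^(81.1/10) = 1.047e+09.
L_total = 10·log₁₀(1.047e+09) = 90.20 dB.

90 dB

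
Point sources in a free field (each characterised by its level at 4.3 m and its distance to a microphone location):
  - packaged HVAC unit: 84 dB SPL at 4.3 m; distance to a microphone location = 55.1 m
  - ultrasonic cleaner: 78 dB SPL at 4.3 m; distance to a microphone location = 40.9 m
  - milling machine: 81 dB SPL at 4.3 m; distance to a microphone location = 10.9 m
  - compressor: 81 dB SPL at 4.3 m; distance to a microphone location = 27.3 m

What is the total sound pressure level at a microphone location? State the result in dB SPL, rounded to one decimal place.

74.0 dB SPL

First find each source's level at the receiver (point-source: −20·log₁₀(r/r_ref)), then combine on an intensity basis.
packaged HVAC unit: 84 − 20·log₁₀(55.1/4.3) = 84 − 22.15 = 61.85 dB SPL.
ultrasonic cleaner: 78 − 20·log₁₀(40.9/4.3) = 78 − 19.57 = 58.43 dB SPL.
milling machine: 81 − 20·log₁₀(10.9/4.3) = 81 − 8.08 = 72.92 dB SPL.
compressor: 81 − 20·log₁₀(27.3/4.3) = 81 − 16.05 = 64.95 dB SPL.
Σ 10^(L/10) = 2.494e+07 → L_total = 10·log₁₀(2.494e+07) = 73.97 dB SPL.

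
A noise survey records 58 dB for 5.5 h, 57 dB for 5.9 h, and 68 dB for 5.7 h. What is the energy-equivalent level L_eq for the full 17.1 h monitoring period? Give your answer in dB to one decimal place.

L_eq = 10·log₁₀[(1/T)·Σ tᵢ·10^(Lᵢ/10)] with T = 17.1 h.
Σ tᵢ·10^(Lᵢ/10) = 5.5·10^(58/10) + 5.9·10^(57/10) + 5.7·10^(68/10) = 4.239e+07.
L_eq = 10·log₁₀(4.239e+07/17.1) = 63.94 dB.

63.9 dB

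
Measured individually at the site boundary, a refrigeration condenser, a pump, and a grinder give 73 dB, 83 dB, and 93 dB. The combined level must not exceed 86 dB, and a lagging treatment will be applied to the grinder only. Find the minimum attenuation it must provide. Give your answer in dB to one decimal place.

Everything except the grinder sums to 10^(73/10) + 10^(83/10) = 2.195e+08 in linear terms, 83.41 dB.
The limit corresponds to 10^(86/10) = 3.981e+08; subtracting the fixed part leaves 1.786e+08 for the grinder, i.e. 82.52 dB.
So the grinder must be reduced from 93 to 82.52 dB: IL = 10.48 dB.

10.5 dB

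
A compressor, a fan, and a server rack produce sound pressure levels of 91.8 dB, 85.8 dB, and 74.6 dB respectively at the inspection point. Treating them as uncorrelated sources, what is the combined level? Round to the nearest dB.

Incoherent sources combine by intensity addition: L_total = 10·log₁₀(Σ 10^(L_i/10)).
Σ 10^(L/10) = 10^(91.8/10) + 10^(85.8/10) + 10^(74.6/10) = 1.923e+09.
L_total = 10·log₁₀(1.923e+09) = 92.84 dB.

93 dB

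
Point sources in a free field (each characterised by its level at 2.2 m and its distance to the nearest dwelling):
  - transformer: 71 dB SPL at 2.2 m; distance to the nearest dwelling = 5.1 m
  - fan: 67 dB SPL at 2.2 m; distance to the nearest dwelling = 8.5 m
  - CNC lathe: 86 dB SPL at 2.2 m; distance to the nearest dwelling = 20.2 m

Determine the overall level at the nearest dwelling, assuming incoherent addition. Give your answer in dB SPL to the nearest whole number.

Apply inverse-square spreading to bring every level to the receiver, then sum 10^(L/10).
transformer: 71 − 20·log₁₀(5.1/2.2) = 71 − 7.30 = 63.70 dB SPL.
fan: 67 − 20·log₁₀(8.5/2.2) = 67 − 11.74 = 55.26 dB SPL.
CNC lathe: 86 − 20·log₁₀(20.2/2.2) = 86 − 19.26 = 66.74 dB SPL.
Σ 10^(L/10) = 7.401e+06 → L_total = 10·log₁₀(7.401e+06) = 68.69 dB SPL.

69 dB SPL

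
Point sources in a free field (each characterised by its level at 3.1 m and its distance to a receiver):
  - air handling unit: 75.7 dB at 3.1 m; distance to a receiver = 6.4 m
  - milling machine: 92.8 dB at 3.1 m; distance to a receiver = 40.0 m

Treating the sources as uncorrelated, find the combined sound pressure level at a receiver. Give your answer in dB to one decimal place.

73.0 dB

Apply inverse-square spreading to bring every level to the receiver, then sum 10^(L/10).
air handling unit: 75.7 − 20·log₁₀(6.4/3.1) = 75.7 − 6.30 = 69.40 dB.
milling machine: 92.8 − 20·log₁₀(40.0/3.1) = 92.8 − 22.21 = 70.59 dB.
Σ 10^(L/10) = 2.016e+07 → L_total = 10·log₁₀(2.016e+07) = 73.05 dB.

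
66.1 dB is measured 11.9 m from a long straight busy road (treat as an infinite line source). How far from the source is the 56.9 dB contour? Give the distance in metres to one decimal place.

The 9.2 dB drop corresponds to a distance ratio of 10^(9.2/10) for a line source.
r₂ = 11.9·10^((66.1−56.9)/10) = 11.9·10^(9.2/10) = 98.98 m.

99.0 m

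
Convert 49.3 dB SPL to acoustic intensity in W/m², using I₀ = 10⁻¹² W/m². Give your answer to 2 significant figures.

8.5e-08 W/m²

I/I₀ = 10^(49.3/10) = 8.511e+04, so I = 8.511e+04 × 10⁻¹² W/m².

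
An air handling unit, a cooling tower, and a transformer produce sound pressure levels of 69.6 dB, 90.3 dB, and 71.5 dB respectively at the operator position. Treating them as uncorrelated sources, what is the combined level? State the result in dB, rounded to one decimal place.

90.4 dB

For uncorrelated sources the intensities add, so convert each level to linear form, sum, and take 10·log₁₀ of the total.
Σ 10^(L/10) = 10^(69.6/10) + 10^(90.3/10) + 10^(71.5/10) = 1.095e+09.
L_total = 10·log₁₀(1.095e+09) = 90.39 dB.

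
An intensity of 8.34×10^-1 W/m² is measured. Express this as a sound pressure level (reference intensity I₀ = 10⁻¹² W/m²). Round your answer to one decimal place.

119.2 dB

I/I₀ = 8.34×10^-1/10⁻¹² = 8.34×10^11, and L = 10·log₁₀(I/I₀).
L = 10·(0.9212 + 11) = 119.21 dB.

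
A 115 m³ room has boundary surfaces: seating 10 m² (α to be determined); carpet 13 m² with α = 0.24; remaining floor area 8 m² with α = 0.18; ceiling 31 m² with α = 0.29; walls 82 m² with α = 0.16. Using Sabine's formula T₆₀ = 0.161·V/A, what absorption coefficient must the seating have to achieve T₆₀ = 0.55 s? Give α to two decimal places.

A = 0.161·V/T₆₀ = 0.161·115/0.55 = 33.66 m² sabins.
Absorption from the other surfaces = 13·0.24 + 8·0.18 + 31·0.29 + 82·0.16 = 26.67 m², so the seating must supply 6.99 m² over 10 m².
α = 6.99/10 = 0.699.

0.70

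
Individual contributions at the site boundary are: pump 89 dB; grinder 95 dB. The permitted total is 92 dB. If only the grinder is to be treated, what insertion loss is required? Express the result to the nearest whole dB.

6 dB

The untreated sources together contribute 10^(89/10) = 7.943e+08, i.e. 89.00 dB.
The limit corresponds to 10^(92/10) = 1.585e+09; subtracting the fixed part leaves 7.906e+08 for the grinder, i.e. 88.98 dB.
So the grinder must be reduced from 95 to 88.98 dB: IL = 6.02 dB.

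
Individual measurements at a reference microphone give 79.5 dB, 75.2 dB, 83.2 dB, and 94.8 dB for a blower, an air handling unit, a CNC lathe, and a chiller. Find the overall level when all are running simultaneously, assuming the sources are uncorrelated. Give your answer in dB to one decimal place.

95.3 dB

Incoherent sources combine by intensity addition: L_total = 10·log₁₀(Σ 10^(L_i/10)).
Σ 10^(L/10) = 10^(79.5/10) + 10^(75.2/10) + 10^(83.2/10) + 10^(94.8/10) = 3.351e+09.
L_total = 10·log₁₀(3.351e+09) = 95.25 dB.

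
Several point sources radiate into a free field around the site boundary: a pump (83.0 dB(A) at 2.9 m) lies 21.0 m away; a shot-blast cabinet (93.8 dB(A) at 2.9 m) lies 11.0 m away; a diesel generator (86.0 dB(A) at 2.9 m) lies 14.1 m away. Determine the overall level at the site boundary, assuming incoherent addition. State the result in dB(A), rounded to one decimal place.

Apply inverse-square spreading to bring every level to the receiver, then sum 10^(L/10).
pump: 83.0 − 20·log₁₀(21.0/2.9) = 83.0 − 17.20 = 65.80 dB(A).
shot-blast cabinet: 93.8 − 20·log₁₀(11.0/2.9) = 93.8 − 11.58 = 82.22 dB(A).
diesel generator: 86.0 − 20·log₁₀(14.1/2.9) = 86.0 − 13.74 = 72.26 dB(A).
Σ 10^(L/10) = 1.874e+08 → L_total = 10·log₁₀(1.874e+08) = 82.73 dB(A).

82.7 dB(A)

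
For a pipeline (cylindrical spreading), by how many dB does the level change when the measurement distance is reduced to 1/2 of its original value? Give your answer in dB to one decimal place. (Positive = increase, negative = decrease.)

+3.0 dB

Line-source spreading: ΔL = −10·log₁₀(r₂/r₁).
ΔL = −10·log₁₀(0.5) = +3.01 dB.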